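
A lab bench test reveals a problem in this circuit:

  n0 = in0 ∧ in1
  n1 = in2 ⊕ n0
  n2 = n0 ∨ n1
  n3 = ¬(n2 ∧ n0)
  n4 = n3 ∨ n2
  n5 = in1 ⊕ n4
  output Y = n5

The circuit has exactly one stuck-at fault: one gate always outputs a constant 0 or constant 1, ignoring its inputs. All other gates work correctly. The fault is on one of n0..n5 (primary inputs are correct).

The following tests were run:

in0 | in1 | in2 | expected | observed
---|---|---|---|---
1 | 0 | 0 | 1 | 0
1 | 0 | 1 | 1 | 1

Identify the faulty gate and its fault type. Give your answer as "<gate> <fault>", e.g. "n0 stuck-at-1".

Fault-free values for test 1 (in0=1, in1=0, in2=0): n0=0, n1=0, n2=0, n3=1, n4=1, n5=1, giving Y=1. Observed 0.
Test 1: faults giving observed 0 are {n3 stuck-at-0, n4 stuck-at-0, n5 stuck-at-0}.
Test 2 (in0=1, in1=0, in2=1): fault-free n0=0, n1=1, n2=1, n3=1, n4=1, n5=1 → 1; observed 1. Eliminates n4 stuck-at-0, n5 stuck-at-0.
Only n3 stuck-at-0 is consistent with every test.

n3 stuck-at-0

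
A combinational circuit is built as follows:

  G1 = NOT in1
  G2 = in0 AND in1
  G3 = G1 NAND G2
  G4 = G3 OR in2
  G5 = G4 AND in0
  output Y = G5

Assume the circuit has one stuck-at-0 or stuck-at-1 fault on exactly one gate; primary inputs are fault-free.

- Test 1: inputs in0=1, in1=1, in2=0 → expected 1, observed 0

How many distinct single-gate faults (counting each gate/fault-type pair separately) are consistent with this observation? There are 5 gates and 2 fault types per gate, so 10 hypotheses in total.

Fault-free: G1=0, G2=1, G3=1, G4=1, G5=1 → 1. Observed 0.
  G1 stuck-at-0: output 1 ✗
  G1 stuck-at-1: output 0 ✓
  G2 stuck-at-0: output 1 ✗
  G2 stuck-at-1: output 1 ✗
  G3 stuck-at-0: output 0 ✓
  G3 stuck-at-1: output 1 ✗
  G4 stuck-at-0: output 0 ✓
  G4 stuck-at-1: output 1 ✗
  G5 stuck-at-0: output 0 ✓
  G5 stuck-at-1: output 1 ✗
Consistent faults: {G1 stuck-at-1, G3 stuck-at-0, G4 stuck-at-0, G5 stuck-at-0} — 4 in all.

4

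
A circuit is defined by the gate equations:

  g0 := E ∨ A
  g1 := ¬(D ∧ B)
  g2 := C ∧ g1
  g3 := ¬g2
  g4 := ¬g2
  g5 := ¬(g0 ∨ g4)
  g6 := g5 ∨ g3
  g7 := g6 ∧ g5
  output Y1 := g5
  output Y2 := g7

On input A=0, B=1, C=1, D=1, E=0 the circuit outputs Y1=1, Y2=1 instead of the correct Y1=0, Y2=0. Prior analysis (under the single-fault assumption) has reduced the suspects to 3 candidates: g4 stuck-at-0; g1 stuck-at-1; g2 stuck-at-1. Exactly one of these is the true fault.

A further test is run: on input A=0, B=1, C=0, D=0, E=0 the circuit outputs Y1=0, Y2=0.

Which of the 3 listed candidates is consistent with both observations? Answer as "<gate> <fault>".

Evaluate each candidate on input A=0, B=1, C=0, D=0, E=0:
  g4 stuck-at-0: g0=0, g1=1, g2=0, g3=1, g4=0 [stuck-at-0], g5=1, g6=1, g7=1 → Y1=1, Y2=1 — eliminated
  g1 stuck-at-1: g0=0, g1=1 [stuck-at-1], g2=0, g3=1, g4=1, g5=0, g6=1, g7=0 → Y1=0, Y2=0 — matches
  g2 stuck-at-1: g0=0, g1=1, g2=1 [stuck-at-1], g3=0, g4=0, g5=1, g6=1, g7=1 → Y1=1, Y2=1 — eliminated
Only g1 stuck-at-1 reproduces the observed Y1=0, Y2=0.

g1 stuck-at-1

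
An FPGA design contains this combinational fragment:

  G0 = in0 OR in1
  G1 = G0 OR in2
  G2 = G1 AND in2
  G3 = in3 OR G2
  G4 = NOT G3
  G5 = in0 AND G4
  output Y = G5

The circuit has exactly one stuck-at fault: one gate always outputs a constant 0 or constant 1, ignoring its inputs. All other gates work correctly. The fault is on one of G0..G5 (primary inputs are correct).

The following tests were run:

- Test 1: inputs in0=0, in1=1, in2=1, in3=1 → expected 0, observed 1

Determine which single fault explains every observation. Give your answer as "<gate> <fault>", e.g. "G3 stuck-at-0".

G5 stuck-at-1

Fault-free values for test 1 (in0=0, in1=1, in2=1, in3=1): G0=1, G1=1, G2=1, G3=1, G4=0, G5=0, giving Y=0. Observed 1.
Test 1: faults giving observed 1 are {G5 stuck-at-1}.
Only G5 stuck-at-1 is consistent with every test.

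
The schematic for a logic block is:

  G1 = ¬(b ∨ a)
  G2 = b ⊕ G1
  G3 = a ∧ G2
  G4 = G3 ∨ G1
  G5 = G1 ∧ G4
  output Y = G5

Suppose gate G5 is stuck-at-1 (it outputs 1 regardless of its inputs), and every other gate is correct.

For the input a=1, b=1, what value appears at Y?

Propagate with G5 forced: G1=0, G2=1, G3=1, G4=1, G5=1 [stuck-at-1].
So Y = 1. (Without the fault it would be 0.)

1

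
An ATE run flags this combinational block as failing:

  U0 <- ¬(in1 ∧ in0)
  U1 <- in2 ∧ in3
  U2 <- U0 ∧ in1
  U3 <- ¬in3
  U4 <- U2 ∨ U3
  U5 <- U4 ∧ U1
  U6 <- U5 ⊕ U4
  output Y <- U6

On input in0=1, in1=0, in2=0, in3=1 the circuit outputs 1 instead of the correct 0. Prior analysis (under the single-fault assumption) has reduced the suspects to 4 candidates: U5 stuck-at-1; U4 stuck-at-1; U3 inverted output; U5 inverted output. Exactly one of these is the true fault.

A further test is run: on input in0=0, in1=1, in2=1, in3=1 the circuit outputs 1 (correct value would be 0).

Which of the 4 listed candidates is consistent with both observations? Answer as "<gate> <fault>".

U5 inverted output

Evaluate each candidate on input in0=0, in1=1, in2=1, in3=1:
  U5 stuck-at-1: U0=1, U1=1, U2=1, U3=0, U4=1, U5=1 [stuck-at-1], U6=0 → 0 — eliminated
  U4 stuck-at-1: U0=1, U1=1, U2=1, U3=0, U4=1 [stuck-at-1], U5=1, U6=0 → 0 — eliminated
  U3 inverted output: U0=1, U1=1, U2=1, U3=1 [inverted output], U4=1, U5=1, U6=0 → 0 — eliminated
  U5 inverted output: U0=1, U1=1, U2=1, U3=0, U4=1, U5=0 [inverted output], U6=1 → 1 — matches
Only U5 inverted output reproduces the observed 1.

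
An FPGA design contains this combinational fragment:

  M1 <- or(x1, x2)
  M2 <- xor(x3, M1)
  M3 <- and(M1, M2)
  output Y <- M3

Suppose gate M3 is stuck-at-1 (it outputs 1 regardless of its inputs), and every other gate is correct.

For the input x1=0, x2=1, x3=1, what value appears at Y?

Propagate with M3 forced: M1=1, M2=0, M3=1 [stuck-at-1].
So Y = 1. (Without the fault it would be 0.)

1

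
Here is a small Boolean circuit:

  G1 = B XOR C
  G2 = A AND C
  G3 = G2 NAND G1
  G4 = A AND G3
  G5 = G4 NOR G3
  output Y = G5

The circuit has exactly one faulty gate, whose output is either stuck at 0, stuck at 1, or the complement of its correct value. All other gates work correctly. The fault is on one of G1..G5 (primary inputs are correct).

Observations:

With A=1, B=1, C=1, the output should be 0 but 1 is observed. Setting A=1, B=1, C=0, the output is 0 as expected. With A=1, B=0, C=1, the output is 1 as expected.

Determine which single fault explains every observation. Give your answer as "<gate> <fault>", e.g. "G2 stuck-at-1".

Fault-free values for test 1 (A=1, B=1, C=1): G1=0, G2=1, G3=1, G4=1, G5=0, giving Y=0. Observed 1.
Test 1: faults giving observed 1 are {G1 stuck-at-1, G1 inverted output, G3 stuck-at-0, G3 inverted output, G5 stuck-at-1, G5 inverted output}.
Test 2 (A=1, B=1, C=0): fault-free G1=1, G2=0, G3=1, G4=1, G5=0 → 0; observed 0. Eliminates G3 stuck-at-0, G3 inverted output, G5 stuck-at-1, G5 inverted output.
Test 3 (A=1, B=0, C=1): fault-free G1=1, G2=1, G3=0, G4=0, G5=1 → 1; observed 1. Eliminates G1 inverted output.
Only G1 stuck-at-1 is consistent with every test.

G1 stuck-at-1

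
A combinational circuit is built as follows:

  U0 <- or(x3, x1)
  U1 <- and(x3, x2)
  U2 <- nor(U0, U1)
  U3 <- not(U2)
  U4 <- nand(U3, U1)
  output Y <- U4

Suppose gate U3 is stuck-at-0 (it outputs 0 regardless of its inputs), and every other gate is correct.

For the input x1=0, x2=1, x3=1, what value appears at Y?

Propagate with U3 forced: U0=1, U1=1, U2=0, U3=0 [stuck-at-0], U4=1.
So Y = 1. (Without the fault it would be 0.)

1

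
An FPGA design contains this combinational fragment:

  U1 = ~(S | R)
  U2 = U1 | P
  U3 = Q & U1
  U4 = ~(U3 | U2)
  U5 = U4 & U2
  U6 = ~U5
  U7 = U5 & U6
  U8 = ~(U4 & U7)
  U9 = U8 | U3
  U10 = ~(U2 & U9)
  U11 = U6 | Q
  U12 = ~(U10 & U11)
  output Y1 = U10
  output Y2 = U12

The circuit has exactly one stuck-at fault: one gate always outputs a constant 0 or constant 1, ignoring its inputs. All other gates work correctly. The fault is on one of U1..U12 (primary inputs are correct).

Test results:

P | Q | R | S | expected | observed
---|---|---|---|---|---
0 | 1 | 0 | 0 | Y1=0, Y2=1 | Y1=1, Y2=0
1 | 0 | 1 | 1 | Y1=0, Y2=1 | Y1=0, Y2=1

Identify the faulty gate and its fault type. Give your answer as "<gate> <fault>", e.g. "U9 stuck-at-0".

Fault-free values for test 1 (P=0, Q=1, R=0, S=0): U1=1, U2=1, U3=1, U4=0, U5=0, U6=1, U7=0, U8=1, U9=1, U10=0, U11=1, U12=1, giving Y1=0, Y2=1. Observed Y1=1, Y2=0.
Test 1: faults giving observed Y1=1, Y2=0 are {U1 stuck-at-0, U2 stuck-at-0, U9 stuck-at-0, U10 stuck-at-1}.
Test 2 (P=1, Q=0, R=1, S=1): fault-free U1=0, U2=1, U3=0, U4=0, U5=0, U6=1, U7=0, U8=1, U9=1, U10=0, U11=1, U12=1 → Y1=0, Y2=1; observed Y1=0, Y2=1. Eliminates U2 stuck-at-0, U9 stuck-at-0, U10 stuck-at-1.
Only U1 stuck-at-0 is consistent with every test.

U1 stuck-at-0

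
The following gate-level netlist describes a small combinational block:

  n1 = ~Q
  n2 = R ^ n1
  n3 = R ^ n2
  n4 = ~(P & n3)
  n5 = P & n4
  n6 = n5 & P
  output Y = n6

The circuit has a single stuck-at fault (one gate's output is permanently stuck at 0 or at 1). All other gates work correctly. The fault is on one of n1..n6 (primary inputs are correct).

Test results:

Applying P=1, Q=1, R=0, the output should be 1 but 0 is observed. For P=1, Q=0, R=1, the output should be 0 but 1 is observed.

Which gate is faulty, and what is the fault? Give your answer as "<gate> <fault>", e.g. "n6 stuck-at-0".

n2 stuck-at-1

Fault-free values for test 1 (P=1, Q=1, R=0): n1=0, n2=0, n3=0, n4=1, n5=1, n6=1, giving Y=1. Observed 0.
Test 1: faults giving observed 0 are {n1 stuck-at-1, n2 stuck-at-1, n3 stuck-at-1, n4 stuck-at-0, n5 stuck-at-0, n6 stuck-at-0}.
Test 2 (P=1, Q=0, R=1): fault-free n1=1, n2=0, n3=1, n4=0, n5=0, n6=0 → 0; observed 1. Eliminates n1 stuck-at-1, n3 stuck-at-1, n4 stuck-at-0, n5 stuck-at-0, n6 stuck-at-0.
Only n2 stuck-at-1 is consistent with every test.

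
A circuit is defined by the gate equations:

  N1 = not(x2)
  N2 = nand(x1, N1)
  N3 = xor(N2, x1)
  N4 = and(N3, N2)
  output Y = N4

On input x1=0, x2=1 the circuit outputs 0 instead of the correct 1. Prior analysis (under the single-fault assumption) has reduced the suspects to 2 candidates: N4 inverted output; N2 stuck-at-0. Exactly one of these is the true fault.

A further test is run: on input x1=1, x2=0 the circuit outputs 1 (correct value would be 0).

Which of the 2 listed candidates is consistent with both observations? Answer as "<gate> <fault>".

Evaluate each candidate on input x1=1, x2=0:
  N4 inverted output: N1=1, N2=0, N3=1, N4=1 [inverted output] → 1 — matches
  N2 stuck-at-0: N1=1, N2=0 [stuck-at-0], N3=1, N4=0 → 0 — eliminated
Only N4 inverted output reproduces the observed 1.

N4 inverted output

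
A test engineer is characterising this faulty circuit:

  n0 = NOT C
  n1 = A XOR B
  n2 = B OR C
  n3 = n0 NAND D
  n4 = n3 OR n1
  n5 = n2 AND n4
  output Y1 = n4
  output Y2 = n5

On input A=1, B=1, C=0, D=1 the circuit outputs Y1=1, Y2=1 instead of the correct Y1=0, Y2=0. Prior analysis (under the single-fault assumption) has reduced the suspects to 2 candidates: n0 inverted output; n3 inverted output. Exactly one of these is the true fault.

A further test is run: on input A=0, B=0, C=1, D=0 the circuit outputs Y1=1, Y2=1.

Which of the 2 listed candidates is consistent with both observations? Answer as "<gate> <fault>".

Evaluate each candidate on input A=0, B=0, C=1, D=0:
  n0 inverted output: n0=1 [inverted output], n1=0, n2=1, n3=1, n4=1, n5=1 → Y1=1, Y2=1 — matches
  n3 inverted output: n0=0, n1=0, n2=1, n3=0 [inverted output], n4=0, n5=0 → Y1=0, Y2=0 — eliminated
Only n0 inverted output reproduces the observed Y1=1, Y2=1.

n0 inverted output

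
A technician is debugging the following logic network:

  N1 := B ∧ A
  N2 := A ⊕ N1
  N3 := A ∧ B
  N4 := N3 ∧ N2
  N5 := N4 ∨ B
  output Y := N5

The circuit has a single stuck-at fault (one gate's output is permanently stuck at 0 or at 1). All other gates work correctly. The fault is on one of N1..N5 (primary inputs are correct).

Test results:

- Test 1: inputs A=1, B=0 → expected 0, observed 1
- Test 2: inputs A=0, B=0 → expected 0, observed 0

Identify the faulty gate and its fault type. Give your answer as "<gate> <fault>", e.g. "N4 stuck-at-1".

N3 stuck-at-1

Fault-free values for test 1 (A=1, B=0): N1=0, N2=1, N3=0, N4=0, N5=0, giving Y=0. Observed 1.
Test 1: faults giving observed 1 are {N3 stuck-at-1, N4 stuck-at-1, N5 stuck-at-1}.
Test 2 (A=0, B=0): fault-free N1=0, N2=0, N3=0, N4=0, N5=0 → 0; observed 0. Eliminates N4 stuck-at-1, N5 stuck-at-1.
Only N3 stuck-at-1 is consistent with every test.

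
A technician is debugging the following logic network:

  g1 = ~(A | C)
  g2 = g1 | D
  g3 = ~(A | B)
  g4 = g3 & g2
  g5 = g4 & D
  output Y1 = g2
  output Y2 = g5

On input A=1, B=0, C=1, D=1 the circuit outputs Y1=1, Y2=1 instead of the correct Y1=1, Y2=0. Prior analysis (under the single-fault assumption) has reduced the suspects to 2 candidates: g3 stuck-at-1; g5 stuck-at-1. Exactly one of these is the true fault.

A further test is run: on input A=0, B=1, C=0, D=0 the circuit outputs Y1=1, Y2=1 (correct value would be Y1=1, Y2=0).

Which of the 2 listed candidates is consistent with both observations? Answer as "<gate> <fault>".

g5 stuck-at-1

Evaluate each candidate on input A=0, B=1, C=0, D=0:
  g3 stuck-at-1: g1=1, g2=1, g3=1 [stuck-at-1], g4=1, g5=0 → Y1=1, Y2=0 — eliminated
  g5 stuck-at-1: g1=1, g2=1, g3=0, g4=0, g5=1 [stuck-at-1] → Y1=1, Y2=1 — matches
Only g5 stuck-at-1 reproduces the observed Y1=1, Y2=1.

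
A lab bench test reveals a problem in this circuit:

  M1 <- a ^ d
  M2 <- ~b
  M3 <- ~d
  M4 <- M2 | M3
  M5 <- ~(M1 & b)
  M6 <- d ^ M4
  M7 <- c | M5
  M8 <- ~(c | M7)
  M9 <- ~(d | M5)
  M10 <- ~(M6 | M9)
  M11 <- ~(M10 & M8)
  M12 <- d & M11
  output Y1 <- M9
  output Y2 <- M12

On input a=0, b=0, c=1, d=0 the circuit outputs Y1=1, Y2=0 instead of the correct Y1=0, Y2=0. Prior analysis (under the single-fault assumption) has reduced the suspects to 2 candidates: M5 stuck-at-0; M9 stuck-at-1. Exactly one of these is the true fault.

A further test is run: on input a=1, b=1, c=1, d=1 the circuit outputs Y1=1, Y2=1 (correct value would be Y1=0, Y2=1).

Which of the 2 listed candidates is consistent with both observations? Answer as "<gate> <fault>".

Evaluate each candidate on input a=1, b=1, c=1, d=1:
  M5 stuck-at-0: M1=0, M2=0, M3=0, M4=0, M5=0 [stuck-at-0], M6=1, M7=1, M8=0, M9=0, M10=0, M11=1, M12=1 → Y1=0, Y2=1 — eliminated
  M9 stuck-at-1: M1=0, M2=0, M3=0, M4=0, M5=1, M6=1, M7=1, M8=0, M9=1 [stuck-at-1], M10=0, M11=1, M12=1 → Y1=1, Y2=1 — matches
Only M9 stuck-at-1 reproduces the observed Y1=1, Y2=1.

M9 stuck-at-1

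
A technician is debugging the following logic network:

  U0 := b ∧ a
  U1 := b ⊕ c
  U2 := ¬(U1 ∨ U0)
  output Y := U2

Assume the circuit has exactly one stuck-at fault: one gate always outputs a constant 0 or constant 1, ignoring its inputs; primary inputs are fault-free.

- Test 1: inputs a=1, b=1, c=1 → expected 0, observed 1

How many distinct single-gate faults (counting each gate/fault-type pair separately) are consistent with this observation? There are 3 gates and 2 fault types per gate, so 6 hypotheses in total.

2

Fault-free: U0=1, U1=0, U2=0 → 0. Observed 1.
  U0 stuck-at-0: output 1 ✓
  U0 stuck-at-1: output 0 ✗
  U1 stuck-at-0: output 0 ✗
  U1 stuck-at-1: output 0 ✗
  U2 stuck-at-0: output 0 ✗
  U2 stuck-at-1: output 1 ✓
Consistent faults: {U0 stuck-at-0, U2 stuck-at-1} — 2 in all.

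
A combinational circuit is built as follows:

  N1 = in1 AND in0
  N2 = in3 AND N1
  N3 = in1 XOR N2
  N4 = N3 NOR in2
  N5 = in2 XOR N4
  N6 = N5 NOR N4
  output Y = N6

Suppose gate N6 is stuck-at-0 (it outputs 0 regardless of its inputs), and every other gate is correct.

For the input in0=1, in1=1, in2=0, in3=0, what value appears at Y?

0

Propagate with N6 forced: N1=1, N2=0, N3=1, N4=0, N5=0, N6=0 [stuck-at-0].
So Y = 0. (Without the fault it would be 1.)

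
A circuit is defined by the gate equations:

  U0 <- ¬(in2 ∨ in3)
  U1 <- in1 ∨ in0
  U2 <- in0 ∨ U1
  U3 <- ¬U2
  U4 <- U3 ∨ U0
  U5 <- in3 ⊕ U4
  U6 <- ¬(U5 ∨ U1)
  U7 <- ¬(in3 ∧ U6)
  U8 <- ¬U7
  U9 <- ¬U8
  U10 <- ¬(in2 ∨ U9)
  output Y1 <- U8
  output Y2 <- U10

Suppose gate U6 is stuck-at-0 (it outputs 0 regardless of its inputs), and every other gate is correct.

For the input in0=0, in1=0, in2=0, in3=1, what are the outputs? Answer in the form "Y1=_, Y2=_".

Y1=0, Y2=0

Propagate with U6 forced: U0=0, U1=0, U2=0, U3=1, U4=1, U5=0, U6=0 [stuck-at-0], U7=1, U8=0, U9=1, U10=0.
So the outputs are Y1=0, Y2=0. (Without the fault they would be Y1=1, Y2=1.)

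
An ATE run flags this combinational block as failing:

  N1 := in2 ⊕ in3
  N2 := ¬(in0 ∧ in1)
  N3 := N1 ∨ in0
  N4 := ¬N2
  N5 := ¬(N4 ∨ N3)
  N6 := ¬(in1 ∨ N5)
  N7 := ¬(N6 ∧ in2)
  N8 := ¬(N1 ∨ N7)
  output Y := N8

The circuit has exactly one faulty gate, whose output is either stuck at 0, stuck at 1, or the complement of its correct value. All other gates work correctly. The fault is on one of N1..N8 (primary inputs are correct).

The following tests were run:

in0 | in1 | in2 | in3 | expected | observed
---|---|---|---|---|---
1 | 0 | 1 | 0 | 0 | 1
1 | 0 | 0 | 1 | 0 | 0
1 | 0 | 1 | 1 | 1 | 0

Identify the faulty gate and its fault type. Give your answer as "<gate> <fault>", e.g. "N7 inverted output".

Fault-free values for test 1 (in0=1, in1=0, in2=1, in3=0): N1=1, N2=1, N3=1, N4=0, N5=0, N6=1, N7=0, N8=0, giving Y=0. Observed 1.
Test 1: faults giving observed 1 are {N1 stuck-at-0, N1 inverted output, N8 stuck-at-1, N8 inverted output}.
Test 2 (in0=1, in1=0, in2=0, in3=1): fault-free N1=1, N2=1, N3=1, N4=0, N5=0, N6=1, N7=1, N8=0 → 0; observed 0. Eliminates N8 stuck-at-1, N8 inverted output.
Test 3 (in0=1, in1=0, in2=1, in3=1): fault-free N1=0, N2=1, N3=1, N4=0, N5=0, N6=1, N7=0, N8=1 → 1; observed 0. Eliminates N1 stuck-at-0.
Only N1 inverted output is consistent with every test.

N1 inverted output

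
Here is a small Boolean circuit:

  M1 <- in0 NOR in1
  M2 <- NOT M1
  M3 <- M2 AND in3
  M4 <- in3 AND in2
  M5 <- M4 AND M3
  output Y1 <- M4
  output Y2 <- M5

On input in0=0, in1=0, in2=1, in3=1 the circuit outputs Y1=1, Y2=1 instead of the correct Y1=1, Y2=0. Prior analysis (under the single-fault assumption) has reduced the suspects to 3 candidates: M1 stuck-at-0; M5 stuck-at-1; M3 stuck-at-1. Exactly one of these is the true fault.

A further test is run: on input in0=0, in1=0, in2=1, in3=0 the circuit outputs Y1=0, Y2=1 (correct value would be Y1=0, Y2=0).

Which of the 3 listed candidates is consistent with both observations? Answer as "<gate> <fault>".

Evaluate each candidate on input in0=0, in1=0, in2=1, in3=0:
  M1 stuck-at-0: M1=0 [stuck-at-0], M2=1, M3=0, M4=0, M5=0 → Y1=0, Y2=0 — eliminated
  M5 stuck-at-1: M1=1, M2=0, M3=0, M4=0, M5=1 [stuck-at-1] → Y1=0, Y2=1 — matches
  M3 stuck-at-1: M1=1, M2=0, M3=1 [stuck-at-1], M4=0, M5=0 → Y1=0, Y2=0 — eliminated
Only M5 stuck-at-1 reproduces the observed Y1=0, Y2=1.

M5 stuck-at-1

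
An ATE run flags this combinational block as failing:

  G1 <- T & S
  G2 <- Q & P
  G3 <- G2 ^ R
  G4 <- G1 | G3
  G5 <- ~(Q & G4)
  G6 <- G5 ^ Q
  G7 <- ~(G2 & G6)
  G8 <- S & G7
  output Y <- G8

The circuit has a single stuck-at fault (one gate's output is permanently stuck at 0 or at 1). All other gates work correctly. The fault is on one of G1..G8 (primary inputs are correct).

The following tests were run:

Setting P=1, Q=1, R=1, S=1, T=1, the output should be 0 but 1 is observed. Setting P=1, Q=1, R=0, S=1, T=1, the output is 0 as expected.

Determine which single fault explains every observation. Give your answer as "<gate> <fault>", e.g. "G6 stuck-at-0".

Fault-free values for test 1 (P=1, Q=1, R=1, S=1, T=1): G1=1, G2=1, G3=0, G4=1, G5=0, G6=1, G7=0, G8=0, giving Y=0. Observed 1.
Test 1: faults giving observed 1 are {G1 stuck-at-0, G2 stuck-at-0, G4 stuck-at-0, G5 stuck-at-1, G6 stuck-at-0, G7 stuck-at-1, G8 stuck-at-1}.
Test 2 (P=1, Q=1, R=0, S=1, T=1): fault-free G1=1, G2=1, G3=1, G4=1, G5=0, G6=1, G7=0, G8=0 → 0; observed 0. Eliminates G2 stuck-at-0, G4 stuck-at-0, G5 stuck-at-1, G6 stuck-at-0, G7 stuck-at-1, G8 stuck-at-1.
Only G1 stuck-at-0 is consistent with every test.

G1 stuck-at-0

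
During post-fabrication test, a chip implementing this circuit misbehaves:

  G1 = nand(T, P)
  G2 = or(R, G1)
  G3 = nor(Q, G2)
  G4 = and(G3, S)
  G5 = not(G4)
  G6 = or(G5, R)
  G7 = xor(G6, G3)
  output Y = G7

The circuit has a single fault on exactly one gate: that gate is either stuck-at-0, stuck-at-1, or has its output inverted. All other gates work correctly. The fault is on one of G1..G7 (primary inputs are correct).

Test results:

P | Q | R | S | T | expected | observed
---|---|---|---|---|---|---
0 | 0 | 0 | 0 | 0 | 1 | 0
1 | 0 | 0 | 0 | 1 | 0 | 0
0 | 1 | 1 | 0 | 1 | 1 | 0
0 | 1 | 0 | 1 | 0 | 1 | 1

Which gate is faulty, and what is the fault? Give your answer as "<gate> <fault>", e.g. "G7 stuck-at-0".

G3 stuck-at-1

Fault-free values for test 1 (P=0, Q=0, R=0, S=0, T=0): G1=1, G2=1, G3=0, G4=0, G5=1, G6=1, G7=1, giving Y=1. Observed 0.
Test 1: faults giving observed 0 are {G1 stuck-at-0, G1 inverted output, G2 stuck-at-0, G2 inverted output, G3 stuck-at-1, G3 inverted output, G4 stuck-at-1, G4 inverted output, G5 stuck-at-0, G5 inverted output, G6 stuck-at-0, G6 inverted output, G7 stuck-at-0, G7 inverted output}.
Test 2 (P=1, Q=0, R=0, S=0, T=1): fault-free G1=0, G2=0, G3=1, G4=0, G5=1, G6=1, G7=0 → 0; observed 0. Eliminates G1 inverted output, G2 inverted output, G3 inverted output, G4 stuck-at-1, G4 inverted output, G5 stuck-at-0, G5 inverted output, G6 stuck-at-0, G6 inverted output, G7 inverted output.
Test 3 (P=0, Q=1, R=1, S=0, T=1): fault-free G1=1, G2=1, G3=0, G4=0, G5=1, G6=1, G7=1 → 1; observed 0. Eliminates G1 stuck-at-0, G2 stuck-at-0.
Test 4 (P=0, Q=1, R=0, S=1, T=0): fault-free G1=1, G2=1, G3=0, G4=0, G5=1, G6=1, G7=1 → 1; observed 1. Eliminates G7 stuck-at-0.
Only G3 stuck-at-1 is consistent with every test.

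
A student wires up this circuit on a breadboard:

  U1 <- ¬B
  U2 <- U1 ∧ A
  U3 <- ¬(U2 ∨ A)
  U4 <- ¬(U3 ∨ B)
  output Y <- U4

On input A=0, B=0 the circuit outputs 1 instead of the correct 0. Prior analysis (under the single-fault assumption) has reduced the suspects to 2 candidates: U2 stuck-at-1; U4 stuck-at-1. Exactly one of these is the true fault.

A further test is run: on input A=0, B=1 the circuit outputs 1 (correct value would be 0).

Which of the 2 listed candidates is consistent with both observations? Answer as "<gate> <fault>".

Evaluate each candidate on input A=0, B=1:
  U2 stuck-at-1: U1=0, U2=1 [stuck-at-1], U3=0, U4=0 → 0 — eliminated
  U4 stuck-at-1: U1=0, U2=0, U3=1, U4=1 [stuck-at-1] → 1 — matches
Only U4 stuck-at-1 reproduces the observed 1.

U4 stuck-at-1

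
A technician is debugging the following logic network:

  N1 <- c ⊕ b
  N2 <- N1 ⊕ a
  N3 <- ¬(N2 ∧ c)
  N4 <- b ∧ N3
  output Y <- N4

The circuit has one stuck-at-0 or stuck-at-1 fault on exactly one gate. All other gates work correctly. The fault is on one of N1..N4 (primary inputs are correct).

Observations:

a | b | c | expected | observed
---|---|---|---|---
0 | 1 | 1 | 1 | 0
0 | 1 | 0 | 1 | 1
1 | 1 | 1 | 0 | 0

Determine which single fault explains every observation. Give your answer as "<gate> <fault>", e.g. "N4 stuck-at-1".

N2 stuck-at-1

Fault-free values for test 1 (a=0, b=1, c=1): N1=0, N2=0, N3=1, N4=1, giving Y=1. Observed 0.
Test 1: faults giving observed 0 are {N1 stuck-at-1, N2 stuck-at-1, N3 stuck-at-0, N4 stuck-at-0}.
Test 2 (a=0, b=1, c=0): fault-free N1=1, N2=1, N3=1, N4=1 → 1; observed 1. Eliminates N3 stuck-at-0, N4 stuck-at-0.
Test 3 (a=1, b=1, c=1): fault-free N1=0, N2=1, N3=0, N4=0 → 0; observed 0. Eliminates N1 stuck-at-1.
Only N2 stuck-at-1 is consistent with every test.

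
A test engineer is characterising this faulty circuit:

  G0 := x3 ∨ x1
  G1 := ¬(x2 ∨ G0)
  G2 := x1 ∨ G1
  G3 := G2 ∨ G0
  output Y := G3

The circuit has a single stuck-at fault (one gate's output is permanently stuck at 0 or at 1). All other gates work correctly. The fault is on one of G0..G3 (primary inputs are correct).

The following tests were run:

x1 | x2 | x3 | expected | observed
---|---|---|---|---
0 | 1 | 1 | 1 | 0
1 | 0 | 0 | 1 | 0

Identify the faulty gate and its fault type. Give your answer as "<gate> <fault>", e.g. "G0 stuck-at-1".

Fault-free values for test 1 (x1=0, x2=1, x3=1): G0=1, G1=0, G2=0, G3=1, giving Y=1. Observed 0.
Test 1: faults giving observed 0 are {G0 stuck-at-0, G3 stuck-at-0}.
Test 2 (x1=1, x2=0, x3=0): fault-free G0=1, G1=0, G2=1, G3=1 → 1; observed 0. Eliminates G0 stuck-at-0.
Only G3 stuck-at-0 is consistent with every test.

G3 stuck-at-0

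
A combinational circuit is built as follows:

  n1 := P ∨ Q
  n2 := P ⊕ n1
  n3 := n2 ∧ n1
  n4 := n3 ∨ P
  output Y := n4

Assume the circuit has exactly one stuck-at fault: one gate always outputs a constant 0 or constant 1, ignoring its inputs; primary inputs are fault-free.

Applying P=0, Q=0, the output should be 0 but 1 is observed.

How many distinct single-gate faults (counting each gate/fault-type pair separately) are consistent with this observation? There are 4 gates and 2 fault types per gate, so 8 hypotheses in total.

3

Fault-free: n1=0, n2=0, n3=0, n4=0 → 0. Observed 1.
  n1 stuck-at-0: output 0 ✗
  n1 stuck-at-1: output 1 ✓
  n2 stuck-at-0: output 0 ✗
  n2 stuck-at-1: output 0 ✗
  n3 stuck-at-0: output 0 ✗
  n3 stuck-at-1: output 1 ✓
  n4 stuck-at-0: output 0 ✗
  n4 stuck-at-1: output 1 ✓
Consistent faults: {n1 stuck-at-1, n3 stuck-at-1, n4 stuck-at-1} — 3 in all.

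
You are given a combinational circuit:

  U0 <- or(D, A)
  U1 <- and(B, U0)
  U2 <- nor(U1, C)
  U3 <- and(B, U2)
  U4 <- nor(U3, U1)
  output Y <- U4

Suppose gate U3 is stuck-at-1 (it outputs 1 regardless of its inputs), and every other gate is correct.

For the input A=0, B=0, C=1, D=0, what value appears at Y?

Propagate with U3 forced: U0=0, U1=0, U2=0, U3=1 [stuck-at-1], U4=0.
So Y = 0. (Without the fault it would be 1.)

0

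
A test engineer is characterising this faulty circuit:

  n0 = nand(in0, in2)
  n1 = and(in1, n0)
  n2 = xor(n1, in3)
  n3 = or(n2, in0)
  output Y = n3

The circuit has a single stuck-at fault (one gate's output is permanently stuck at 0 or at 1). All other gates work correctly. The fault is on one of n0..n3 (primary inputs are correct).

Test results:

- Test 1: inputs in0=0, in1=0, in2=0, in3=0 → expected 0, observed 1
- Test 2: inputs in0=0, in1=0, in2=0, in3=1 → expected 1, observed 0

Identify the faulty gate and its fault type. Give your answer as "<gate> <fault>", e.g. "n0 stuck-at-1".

n1 stuck-at-1

Fault-free values for test 1 (in0=0, in1=0, in2=0, in3=0): n0=1, n1=0, n2=0, n3=0, giving Y=0. Observed 1.
Test 1: faults giving observed 1 are {n1 stuck-at-1, n2 stuck-at-1, n3 stuck-at-1}.
Test 2 (in0=0, in1=0, in2=0, in3=1): fault-free n0=1, n1=0, n2=1, n3=1 → 1; observed 0. Eliminates n2 stuck-at-1, n3 stuck-at-1.
Only n1 stuck-at-1 is consistent with every test.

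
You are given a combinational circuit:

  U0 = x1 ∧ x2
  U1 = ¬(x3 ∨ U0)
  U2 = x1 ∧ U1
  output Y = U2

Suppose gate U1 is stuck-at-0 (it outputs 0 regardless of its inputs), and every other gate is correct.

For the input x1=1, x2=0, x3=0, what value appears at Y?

0

Propagate with U1 forced: U0=0, U1=0 [stuck-at-0], U2=0.
So Y = 0. (Without the fault it would be 1.)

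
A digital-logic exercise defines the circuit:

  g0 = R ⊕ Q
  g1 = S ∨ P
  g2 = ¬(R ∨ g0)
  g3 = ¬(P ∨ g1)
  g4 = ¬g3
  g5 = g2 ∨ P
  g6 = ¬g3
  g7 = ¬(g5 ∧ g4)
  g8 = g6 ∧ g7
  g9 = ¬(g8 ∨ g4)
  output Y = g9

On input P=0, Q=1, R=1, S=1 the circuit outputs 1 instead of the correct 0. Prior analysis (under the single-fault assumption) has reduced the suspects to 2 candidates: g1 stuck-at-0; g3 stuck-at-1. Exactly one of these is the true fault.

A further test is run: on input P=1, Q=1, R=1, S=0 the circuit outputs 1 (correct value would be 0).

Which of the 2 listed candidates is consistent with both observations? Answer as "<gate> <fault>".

Evaluate each candidate on input P=1, Q=1, R=1, S=0:
  g1 stuck-at-0: g0=0, g1=0 [stuck-at-0], g2=0, g3=0, g4=1, g5=1, g6=1, g7=0, g8=0, g9=0 → 0 — eliminated
  g3 stuck-at-1: g0=0, g1=1, g2=0, g3=1 [stuck-at-1], g4=0, g5=1, g6=0, g7=1, g8=0, g9=1 → 1 — matches
Only g3 stuck-at-1 reproduces the observed 1.

g3 stuck-at-1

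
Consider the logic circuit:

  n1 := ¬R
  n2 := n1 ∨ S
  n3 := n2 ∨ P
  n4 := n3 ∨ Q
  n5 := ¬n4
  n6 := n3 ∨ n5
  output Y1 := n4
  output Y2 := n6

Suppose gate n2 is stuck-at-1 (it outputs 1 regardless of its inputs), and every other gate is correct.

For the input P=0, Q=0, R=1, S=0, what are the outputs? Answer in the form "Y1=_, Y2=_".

Propagate with n2 forced: n1=0, n2=1 [stuck-at-1], n3=1, n4=1, n5=0, n6=1.
So the outputs are Y1=1, Y2=1. (Without the fault they would be Y1=0, Y2=1.)

Y1=1, Y2=1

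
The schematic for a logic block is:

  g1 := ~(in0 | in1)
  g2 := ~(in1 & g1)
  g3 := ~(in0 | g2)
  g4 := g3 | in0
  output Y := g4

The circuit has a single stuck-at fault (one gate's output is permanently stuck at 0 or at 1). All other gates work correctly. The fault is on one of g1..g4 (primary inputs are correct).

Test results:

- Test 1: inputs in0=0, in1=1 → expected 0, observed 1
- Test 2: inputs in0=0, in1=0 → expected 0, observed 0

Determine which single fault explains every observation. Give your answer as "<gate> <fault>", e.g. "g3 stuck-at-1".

Fault-free values for test 1 (in0=0, in1=1): g1=0, g2=1, g3=0, g4=0, giving Y=0. Observed 1.
Test 1: faults giving observed 1 are {g1 stuck-at-1, g2 stuck-at-0, g3 stuck-at-1, g4 stuck-at-1}.
Test 2 (in0=0, in1=0): fault-free g1=1, g2=1, g3=0, g4=0 → 0; observed 0. Eliminates g2 stuck-at-0, g3 stuck-at-1, g4 stuck-at-1.
Only g1 stuck-at-1 is consistent with every test.

g1 stuck-at-1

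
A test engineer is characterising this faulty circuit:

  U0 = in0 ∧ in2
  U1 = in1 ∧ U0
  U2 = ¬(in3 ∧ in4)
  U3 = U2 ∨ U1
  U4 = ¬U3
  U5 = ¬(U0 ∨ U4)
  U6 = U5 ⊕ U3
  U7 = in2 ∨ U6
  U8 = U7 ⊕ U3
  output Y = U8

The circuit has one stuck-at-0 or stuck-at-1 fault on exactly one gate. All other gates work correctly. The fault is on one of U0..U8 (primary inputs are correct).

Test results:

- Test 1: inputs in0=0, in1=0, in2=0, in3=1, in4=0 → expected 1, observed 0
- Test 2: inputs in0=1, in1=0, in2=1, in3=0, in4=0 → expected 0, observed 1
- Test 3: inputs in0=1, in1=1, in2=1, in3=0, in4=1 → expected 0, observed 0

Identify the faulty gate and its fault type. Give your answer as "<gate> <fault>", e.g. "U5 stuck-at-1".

U2 stuck-at-0

Fault-free values for test 1 (in0=0, in1=0, in2=0, in3=1, in4=0): U0=0, U1=0, U2=1, U3=1, U4=0, U5=1, U6=0, U7=0, U8=1, giving Y=1. Observed 0.
Test 1: faults giving observed 0 are {U0 stuck-at-1, U2 stuck-at-0, U3 stuck-at-0, U4 stuck-at-1, U5 stuck-at-0, U6 stuck-at-1, U7 stuck-at-1, U8 stuck-at-0}.
Test 2 (in0=1, in1=0, in2=1, in3=0, in4=0): fault-free U0=1, U1=0, U2=1, U3=1, U4=0, U5=0, U6=1, U7=1, U8=0 → 0; observed 1. Eliminates U0 stuck-at-1, U4 stuck-at-1, U5 stuck-at-0, U6 stuck-at-1, U7 stuck-at-1, U8 stuck-at-0.
Test 3 (in0=1, in1=1, in2=1, in3=0, in4=1): fault-free U0=1, U1=1, U2=1, U3=1, U4=0, U5=0, U6=1, U7=1, U8=0 → 0; observed 0. Eliminates U3 stuck-at-0.
Only U2 stuck-at-0 is consistent with every test.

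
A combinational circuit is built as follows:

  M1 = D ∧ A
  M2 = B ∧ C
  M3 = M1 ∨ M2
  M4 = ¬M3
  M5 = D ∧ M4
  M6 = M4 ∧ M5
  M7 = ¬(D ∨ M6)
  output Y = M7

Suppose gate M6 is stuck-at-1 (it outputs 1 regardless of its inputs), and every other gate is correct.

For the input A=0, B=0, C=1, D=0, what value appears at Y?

0

Propagate with M6 forced: M1=0, M2=0, M3=0, M4=1, M5=0, M6=1 [stuck-at-1], M7=0.
So Y = 0. (Without the fault it would be 1.)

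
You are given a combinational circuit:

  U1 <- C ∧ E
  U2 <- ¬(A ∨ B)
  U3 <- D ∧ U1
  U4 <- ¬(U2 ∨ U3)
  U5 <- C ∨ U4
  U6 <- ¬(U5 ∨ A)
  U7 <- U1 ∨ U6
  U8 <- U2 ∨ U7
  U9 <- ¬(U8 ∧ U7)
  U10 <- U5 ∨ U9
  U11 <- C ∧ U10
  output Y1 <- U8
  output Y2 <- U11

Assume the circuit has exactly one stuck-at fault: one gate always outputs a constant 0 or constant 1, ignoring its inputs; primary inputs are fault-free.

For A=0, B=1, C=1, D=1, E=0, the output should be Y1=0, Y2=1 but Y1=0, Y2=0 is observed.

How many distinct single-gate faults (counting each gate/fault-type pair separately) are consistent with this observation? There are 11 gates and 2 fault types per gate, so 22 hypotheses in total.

Fault-free: U1=0, U2=0, U3=0, U4=1, U5=1, U6=0, U7=0, U8=0, U9=1, U10=1, U11=1 → Y1=0, Y2=1. Observed Y1=0, Y2=0.
  U1: none of the 2 fault types match ✗
  U2: none of the 2 fault types match ✗
  U3: none of the 2 fault types match ✗
  U4: none of the 2 fault types match ✗
  U5: none of the 2 fault types match ✗
  U6: none of the 2 fault types match ✗
  U7: none of the 2 fault types match ✗
  U8: none of the 2 fault types match ✗
  U9: none of the 2 fault types match ✗
  U10: stuck-at-0 ✓; others ✗
  U11: stuck-at-0 ✓; others ✗
Consistent faults: {U10 stuck-at-0, U11 stuck-at-0} — 2 in all.

2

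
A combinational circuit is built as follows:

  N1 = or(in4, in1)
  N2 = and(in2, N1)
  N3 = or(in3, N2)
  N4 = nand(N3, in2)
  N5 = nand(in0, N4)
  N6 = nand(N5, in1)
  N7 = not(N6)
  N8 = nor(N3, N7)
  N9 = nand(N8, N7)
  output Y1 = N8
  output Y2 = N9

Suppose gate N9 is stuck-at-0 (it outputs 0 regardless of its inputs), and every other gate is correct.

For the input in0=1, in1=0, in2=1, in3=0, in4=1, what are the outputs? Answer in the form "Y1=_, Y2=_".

Y1=0, Y2=0

Propagate with N9 forced: N1=1, N2=1, N3=1, N4=0, N5=1, N6=1, N7=0, N8=0, N9=0 [stuck-at-0].
So the outputs are Y1=0, Y2=0. (Without the fault they would be Y1=0, Y2=1.)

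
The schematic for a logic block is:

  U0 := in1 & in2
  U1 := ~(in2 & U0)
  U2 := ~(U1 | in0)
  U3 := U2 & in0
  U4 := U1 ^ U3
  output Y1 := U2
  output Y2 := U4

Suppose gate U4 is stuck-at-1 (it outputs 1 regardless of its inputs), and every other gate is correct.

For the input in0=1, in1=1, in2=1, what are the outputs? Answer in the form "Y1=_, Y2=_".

Propagate with U4 forced: U0=1, U1=0, U2=0, U3=0, U4=1 [stuck-at-1].
So the outputs are Y1=0, Y2=1. (Without the fault they would be Y1=0, Y2=0.)

Y1=0, Y2=1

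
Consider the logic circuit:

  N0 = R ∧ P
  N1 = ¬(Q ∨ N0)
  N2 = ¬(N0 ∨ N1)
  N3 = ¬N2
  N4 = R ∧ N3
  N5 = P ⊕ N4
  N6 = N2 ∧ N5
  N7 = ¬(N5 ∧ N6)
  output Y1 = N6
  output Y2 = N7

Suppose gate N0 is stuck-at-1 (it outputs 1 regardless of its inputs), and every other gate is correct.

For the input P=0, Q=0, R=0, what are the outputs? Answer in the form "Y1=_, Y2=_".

Y1=0, Y2=1

Propagate with N0 forced: N0=1 [stuck-at-1], N1=0, N2=0, N3=1, N4=0, N5=0, N6=0, N7=1.
So the outputs are Y1=0, Y2=1. (Same as the fault-free value — the fault is masked on this input.)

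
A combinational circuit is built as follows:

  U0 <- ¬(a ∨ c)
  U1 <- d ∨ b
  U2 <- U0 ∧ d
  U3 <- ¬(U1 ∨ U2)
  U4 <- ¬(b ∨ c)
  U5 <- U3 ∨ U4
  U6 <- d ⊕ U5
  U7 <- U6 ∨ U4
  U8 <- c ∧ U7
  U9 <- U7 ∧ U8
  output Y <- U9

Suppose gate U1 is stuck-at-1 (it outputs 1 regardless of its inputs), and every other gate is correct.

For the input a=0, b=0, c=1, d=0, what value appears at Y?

Propagate with U1 forced: U0=0, U1=1 [stuck-at-1], U2=0, U3=0, U4=0, U5=0, U6=0, U7=0, U8=0, U9=0.
So Y = 0. (Without the fault it would be 1.)

0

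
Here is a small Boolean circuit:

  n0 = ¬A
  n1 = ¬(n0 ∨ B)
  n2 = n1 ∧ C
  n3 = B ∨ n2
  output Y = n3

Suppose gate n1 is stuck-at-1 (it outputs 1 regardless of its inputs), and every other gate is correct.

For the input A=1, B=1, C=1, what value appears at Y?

1

Propagate with n1 forced: n0=0, n1=1 [stuck-at-1], n2=1, n3=1.
So Y = 1. (Same as the fault-free value — the fault is masked on this input.)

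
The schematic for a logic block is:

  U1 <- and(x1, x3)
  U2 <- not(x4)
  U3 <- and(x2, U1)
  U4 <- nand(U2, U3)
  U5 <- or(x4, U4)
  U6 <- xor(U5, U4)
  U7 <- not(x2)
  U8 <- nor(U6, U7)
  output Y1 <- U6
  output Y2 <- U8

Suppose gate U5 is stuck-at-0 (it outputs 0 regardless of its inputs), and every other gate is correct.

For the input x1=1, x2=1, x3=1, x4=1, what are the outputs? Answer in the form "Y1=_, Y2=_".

Propagate with U5 forced: U1=1, U2=0, U3=1, U4=1, U5=0 [stuck-at-0], U6=1, U7=0, U8=0.
So the outputs are Y1=1, Y2=0. (Without the fault they would be Y1=0, Y2=1.)

Y1=1, Y2=0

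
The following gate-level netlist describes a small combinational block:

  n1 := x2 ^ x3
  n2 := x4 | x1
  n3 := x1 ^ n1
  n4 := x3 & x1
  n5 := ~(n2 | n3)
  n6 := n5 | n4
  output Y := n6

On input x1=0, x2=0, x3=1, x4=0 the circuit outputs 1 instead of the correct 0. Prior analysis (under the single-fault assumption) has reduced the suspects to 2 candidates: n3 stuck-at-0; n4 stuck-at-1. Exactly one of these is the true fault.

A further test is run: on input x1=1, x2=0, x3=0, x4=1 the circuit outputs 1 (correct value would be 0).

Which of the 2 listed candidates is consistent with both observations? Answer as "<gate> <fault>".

n4 stuck-at-1

Evaluate each candidate on input x1=1, x2=0, x3=0, x4=1:
  n3 stuck-at-0: n1=0, n2=1, n3=0 [stuck-at-0], n4=0, n5=0, n6=0 → 0 — eliminated
  n4 stuck-at-1: n1=0, n2=1, n3=1, n4=1 [stuck-at-1], n5=0, n6=1 → 1 — matches
Only n4 stuck-at-1 reproduces the observed 1.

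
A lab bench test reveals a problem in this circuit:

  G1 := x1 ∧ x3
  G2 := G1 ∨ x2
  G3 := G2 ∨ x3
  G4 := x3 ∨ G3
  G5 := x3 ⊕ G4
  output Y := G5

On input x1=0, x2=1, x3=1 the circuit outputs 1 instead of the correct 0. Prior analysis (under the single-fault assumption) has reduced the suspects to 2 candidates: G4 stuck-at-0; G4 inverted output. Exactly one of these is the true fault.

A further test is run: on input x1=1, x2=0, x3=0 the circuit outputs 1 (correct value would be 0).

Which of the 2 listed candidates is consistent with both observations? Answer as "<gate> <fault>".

Evaluate each candidate on input x1=1, x2=0, x3=0:
  G4 stuck-at-0: G1=0, G2=0, G3=0, G4=0 [stuck-at-0], G5=0 → 0 — eliminated
  G4 inverted output: G1=0, G2=0, G3=0, G4=1 [inverted output], G5=1 → 1 — matches
Only G4 inverted output reproduces the observed 1.

G4 inverted output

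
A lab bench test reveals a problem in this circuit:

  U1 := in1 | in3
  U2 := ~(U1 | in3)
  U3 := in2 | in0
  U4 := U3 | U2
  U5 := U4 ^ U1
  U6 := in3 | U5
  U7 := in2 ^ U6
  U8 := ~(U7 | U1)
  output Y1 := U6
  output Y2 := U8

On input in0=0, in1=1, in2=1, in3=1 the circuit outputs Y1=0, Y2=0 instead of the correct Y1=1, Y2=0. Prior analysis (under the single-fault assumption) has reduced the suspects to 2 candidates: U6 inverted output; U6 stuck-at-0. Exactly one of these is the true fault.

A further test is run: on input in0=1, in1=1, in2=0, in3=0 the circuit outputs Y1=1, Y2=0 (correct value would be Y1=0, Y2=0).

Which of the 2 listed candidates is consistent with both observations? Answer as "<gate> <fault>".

Evaluate each candidate on input in0=1, in1=1, in2=0, in3=0:
  U6 inverted output: U1=1, U2=0, U3=1, U4=1, U5=0, U6=1 [inverted output], U7=1, U8=0 → Y1=1, Y2=0 — matches
  U6 stuck-at-0: U1=1, U2=0, U3=1, U4=1, U5=0, U6=0 [stuck-at-0], U7=0, U8=0 → Y1=0, Y2=0 — eliminated
Only U6 inverted output reproduces the observed Y1=1, Y2=0.

U6 inverted output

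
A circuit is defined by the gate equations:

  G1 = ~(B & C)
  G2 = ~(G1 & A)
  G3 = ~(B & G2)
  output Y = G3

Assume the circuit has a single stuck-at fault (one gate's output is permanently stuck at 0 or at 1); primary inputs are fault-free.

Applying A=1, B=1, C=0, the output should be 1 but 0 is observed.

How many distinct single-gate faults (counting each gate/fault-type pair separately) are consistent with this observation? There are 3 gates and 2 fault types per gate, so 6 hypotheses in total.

3

Fault-free: G1=1, G2=0, G3=1 → 1. Observed 0.
  G1 stuck-at-0: output 0 ✓
  G1 stuck-at-1: output 1 ✗
  G2 stuck-at-0: output 1 ✗
  G2 stuck-at-1: output 0 ✓
  G3 stuck-at-0: output 0 ✓
  G3 stuck-at-1: output 1 ✗
Consistent faults: {G1 stuck-at-0, G2 stuck-at-1, G3 stuck-at-0} — 3 in all.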